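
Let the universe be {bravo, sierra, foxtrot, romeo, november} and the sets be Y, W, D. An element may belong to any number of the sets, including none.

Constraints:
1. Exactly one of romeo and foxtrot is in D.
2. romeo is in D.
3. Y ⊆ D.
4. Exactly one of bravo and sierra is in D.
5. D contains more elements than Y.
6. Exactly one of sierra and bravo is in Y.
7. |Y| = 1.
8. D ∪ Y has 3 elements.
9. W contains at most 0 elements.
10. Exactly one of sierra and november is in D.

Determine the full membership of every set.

Y = {bravo}; W = {}; D = {bravo, november, romeo}

From (2): romeo ∈ D.
(1) (exactly one): foxtrot ∉ D.
(3) contrapositive: foxtrot ∉ Y.
(9): W already has 0, so the rest are out.
Suppose bravo ∉ Y: no assignment then satisfies all the clues, so bravo ∈ Y.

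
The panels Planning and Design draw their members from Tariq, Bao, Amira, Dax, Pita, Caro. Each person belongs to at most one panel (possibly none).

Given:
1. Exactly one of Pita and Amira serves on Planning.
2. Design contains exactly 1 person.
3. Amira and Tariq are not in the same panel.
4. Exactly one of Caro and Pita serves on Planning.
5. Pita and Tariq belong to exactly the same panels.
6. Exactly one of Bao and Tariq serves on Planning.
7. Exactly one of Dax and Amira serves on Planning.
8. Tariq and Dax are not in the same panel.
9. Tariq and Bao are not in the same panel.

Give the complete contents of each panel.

Planning = {Amira, Bao, Caro}; Design = {Dax}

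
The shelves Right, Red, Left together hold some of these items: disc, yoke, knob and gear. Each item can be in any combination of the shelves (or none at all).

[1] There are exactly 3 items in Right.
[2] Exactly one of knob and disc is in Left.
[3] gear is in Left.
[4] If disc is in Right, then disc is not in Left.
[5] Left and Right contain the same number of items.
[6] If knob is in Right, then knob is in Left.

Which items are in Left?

From (3): gear ∈ Left.
Suppose disc ∈ Left: no assignment then satisfies all the clues, so disc ∉ Left.

Left = {gear, knob, yoke}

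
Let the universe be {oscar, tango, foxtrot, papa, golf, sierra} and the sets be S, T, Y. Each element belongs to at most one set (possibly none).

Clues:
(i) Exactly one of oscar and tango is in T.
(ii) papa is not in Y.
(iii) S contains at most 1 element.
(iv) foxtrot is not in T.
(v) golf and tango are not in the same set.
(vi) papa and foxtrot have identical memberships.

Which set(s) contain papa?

papa: none

From (ii): papa ∉ Y.
From (iv): foxtrot ∉ T.
(vi): papa matches foxtrot: papa ∉ T.
(vi): foxtrot matches papa: foxtrot ∉ Y.
Suppose papa ∈ S: no assignment then satisfies all the clues, so papa ∉ S.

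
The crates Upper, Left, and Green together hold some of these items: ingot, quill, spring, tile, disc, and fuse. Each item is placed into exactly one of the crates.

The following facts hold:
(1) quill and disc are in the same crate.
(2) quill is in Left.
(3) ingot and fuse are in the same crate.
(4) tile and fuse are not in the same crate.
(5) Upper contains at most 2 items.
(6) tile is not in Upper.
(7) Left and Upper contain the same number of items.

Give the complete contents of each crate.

Upper = {fuse, ingot}; Left = {disc, quill}; Green = {spring, tile}

From (2): quill ∈ Left.
From (6): tile ∉ Upper.
(1): disc matches quill: disc ∉ Upper.
(1): disc matches quill: disc ∈ Left.
Suppose ingot ∉ Upper: no assignment then satisfies all the clues, so ingot ∈ Upper.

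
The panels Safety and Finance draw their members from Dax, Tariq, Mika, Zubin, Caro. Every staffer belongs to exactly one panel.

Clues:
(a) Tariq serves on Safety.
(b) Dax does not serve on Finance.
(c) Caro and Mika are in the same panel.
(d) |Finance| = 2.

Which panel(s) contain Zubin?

Zubin: Safety

From (a): Tariq ∈ Safety.
From (b): Dax ∉ Finance.
Only one panel left: Dax ∈ Safety.
Suppose Zubin ∉ Safety: no assignment then satisfies all the clues, so Zubin ∈ Safety.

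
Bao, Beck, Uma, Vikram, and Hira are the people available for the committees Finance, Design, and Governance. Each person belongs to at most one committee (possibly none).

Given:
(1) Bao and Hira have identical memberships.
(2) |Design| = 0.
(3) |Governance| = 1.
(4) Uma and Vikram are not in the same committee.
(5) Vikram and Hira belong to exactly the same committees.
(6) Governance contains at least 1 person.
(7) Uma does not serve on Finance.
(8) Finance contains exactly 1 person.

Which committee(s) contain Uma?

Uma: Governance

From (7): Uma ∉ Finance.
(2): Design already has 0, so the rest are out.
Suppose Uma ∉ Governance: no assignment then satisfies all the clues, so Uma ∈ Governance.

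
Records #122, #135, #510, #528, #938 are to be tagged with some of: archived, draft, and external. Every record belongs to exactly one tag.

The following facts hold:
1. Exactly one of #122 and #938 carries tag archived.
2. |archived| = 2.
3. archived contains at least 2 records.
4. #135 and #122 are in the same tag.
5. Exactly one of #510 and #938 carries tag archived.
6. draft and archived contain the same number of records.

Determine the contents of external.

external = {#510}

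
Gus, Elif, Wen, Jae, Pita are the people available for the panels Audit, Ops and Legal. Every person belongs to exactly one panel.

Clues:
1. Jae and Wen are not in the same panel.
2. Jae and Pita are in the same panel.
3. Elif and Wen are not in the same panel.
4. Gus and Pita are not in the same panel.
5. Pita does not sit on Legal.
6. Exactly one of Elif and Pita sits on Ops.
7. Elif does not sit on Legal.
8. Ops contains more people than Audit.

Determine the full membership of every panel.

Audit = {Elif}; Ops = {Jae, Pita}; Legal = {Gus, Wen}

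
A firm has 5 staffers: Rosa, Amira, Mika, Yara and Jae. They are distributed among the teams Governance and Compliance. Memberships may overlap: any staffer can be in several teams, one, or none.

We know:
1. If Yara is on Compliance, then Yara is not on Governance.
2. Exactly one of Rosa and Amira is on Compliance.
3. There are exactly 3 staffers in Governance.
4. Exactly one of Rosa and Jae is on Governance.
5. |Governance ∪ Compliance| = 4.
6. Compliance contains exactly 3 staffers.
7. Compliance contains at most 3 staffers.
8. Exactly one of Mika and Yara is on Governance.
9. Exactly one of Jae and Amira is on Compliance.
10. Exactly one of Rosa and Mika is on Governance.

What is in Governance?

Governance = {Amira, Jae, Mika}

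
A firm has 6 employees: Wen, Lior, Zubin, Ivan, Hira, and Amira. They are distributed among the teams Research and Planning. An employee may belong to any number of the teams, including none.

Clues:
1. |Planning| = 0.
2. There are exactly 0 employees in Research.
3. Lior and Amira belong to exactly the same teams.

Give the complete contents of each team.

(1): Planning already has 0, so the rest are out.
(2): Research already has 0, so the rest are out.

Research = {}; Planning = {}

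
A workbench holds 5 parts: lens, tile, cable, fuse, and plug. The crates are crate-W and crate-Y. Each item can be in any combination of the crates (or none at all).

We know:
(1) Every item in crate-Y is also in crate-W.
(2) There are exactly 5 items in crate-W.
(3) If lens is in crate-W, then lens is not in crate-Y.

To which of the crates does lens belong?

(2): only 5 candidates remain for crate-W, so all are in.
(3): lens ∉ crate-Y.

lens: crate-W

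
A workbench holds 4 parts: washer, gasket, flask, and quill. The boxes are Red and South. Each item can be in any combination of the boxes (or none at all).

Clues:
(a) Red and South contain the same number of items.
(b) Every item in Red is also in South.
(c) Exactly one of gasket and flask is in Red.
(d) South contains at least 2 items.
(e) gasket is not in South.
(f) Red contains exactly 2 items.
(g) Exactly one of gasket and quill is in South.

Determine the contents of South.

South = {flask, quill}

From (e): gasket ∉ South.
(b) contrapositive: gasket ∉ Red.
(c) (exactly one): flask ∈ Red.
(g) (exactly one): quill ∈ South.
(b) with flask ∈ Red: flask ∈ South.
Suppose washer ∈ South: no assignment then satisfies all the clues, so washer ∉ South.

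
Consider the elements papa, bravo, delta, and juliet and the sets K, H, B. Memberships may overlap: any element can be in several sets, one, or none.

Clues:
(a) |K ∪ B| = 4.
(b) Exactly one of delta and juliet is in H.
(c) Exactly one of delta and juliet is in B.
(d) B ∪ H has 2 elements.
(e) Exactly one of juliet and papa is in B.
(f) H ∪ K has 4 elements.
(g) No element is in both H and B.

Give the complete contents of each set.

K = {bravo, delta, juliet, papa}; H = {delta}; B = {juliet}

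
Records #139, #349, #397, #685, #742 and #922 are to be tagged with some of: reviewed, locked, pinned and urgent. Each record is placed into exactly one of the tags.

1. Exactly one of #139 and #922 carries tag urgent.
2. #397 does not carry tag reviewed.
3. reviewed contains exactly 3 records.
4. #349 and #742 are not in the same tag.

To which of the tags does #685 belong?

From (2): #397 ∉ reviewed.
Suppose #685 ∉ reviewed: no assignment then satisfies all the clues, so #685 ∈ reviewed.

#685: reviewed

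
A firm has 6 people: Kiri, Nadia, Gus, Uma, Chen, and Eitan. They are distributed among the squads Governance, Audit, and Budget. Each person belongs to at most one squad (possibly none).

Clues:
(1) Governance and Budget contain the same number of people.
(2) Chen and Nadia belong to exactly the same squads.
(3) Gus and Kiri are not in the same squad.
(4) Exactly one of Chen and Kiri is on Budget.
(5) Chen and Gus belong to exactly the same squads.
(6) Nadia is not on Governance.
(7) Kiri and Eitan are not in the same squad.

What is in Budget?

Budget = {Kiri}

From (6): Nadia ∉ Governance.
(2): Chen matches Nadia: Chen ∉ Governance.
(5): Gus matches Chen: Gus ∉ Governance.
Suppose Kiri ∉ Budget: no assignment then satisfies all the clues, so Kiri ∈ Budget.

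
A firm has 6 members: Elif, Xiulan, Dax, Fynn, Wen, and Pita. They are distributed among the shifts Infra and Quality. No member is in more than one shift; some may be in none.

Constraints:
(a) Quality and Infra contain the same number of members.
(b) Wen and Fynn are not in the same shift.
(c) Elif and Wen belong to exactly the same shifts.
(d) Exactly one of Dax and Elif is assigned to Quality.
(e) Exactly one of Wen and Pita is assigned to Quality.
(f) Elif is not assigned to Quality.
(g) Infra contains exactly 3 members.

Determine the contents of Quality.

Quality = {Dax, Fynn, Pita}

From (f): Elif ∉ Quality.
(c): Wen matches Elif: Wen ∉ Quality.
(d) (exactly one): Dax ∈ Quality.
(e) (exactly one): Pita ∈ Quality.
Suppose Xiulan ∈ Quality: no assignment then satisfies all the clues, so Xiulan ∉ Quality.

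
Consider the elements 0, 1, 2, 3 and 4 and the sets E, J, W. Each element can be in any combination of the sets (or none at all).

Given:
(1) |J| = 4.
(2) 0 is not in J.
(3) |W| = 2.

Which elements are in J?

J = {1, 2, 3, 4}

From (2): 0 ∉ J.
(1): only 4 candidates remain for J, so all are in.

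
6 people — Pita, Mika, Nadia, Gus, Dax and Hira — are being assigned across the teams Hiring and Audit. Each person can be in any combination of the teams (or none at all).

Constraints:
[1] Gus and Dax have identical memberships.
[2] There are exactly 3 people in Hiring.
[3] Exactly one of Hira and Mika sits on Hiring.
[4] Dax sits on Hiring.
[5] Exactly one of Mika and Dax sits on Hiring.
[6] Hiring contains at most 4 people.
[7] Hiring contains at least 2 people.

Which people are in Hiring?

Hiring = {Dax, Gus, Hira}

From (4): Dax ∈ Hiring.
(1): Gus matches Dax: Gus ∈ Hiring.
(5) (exactly one): Mika ∉ Hiring.
(3) (exactly one): Hira ∈ Hiring.
(2): Hiring already has 3, so the rest are out.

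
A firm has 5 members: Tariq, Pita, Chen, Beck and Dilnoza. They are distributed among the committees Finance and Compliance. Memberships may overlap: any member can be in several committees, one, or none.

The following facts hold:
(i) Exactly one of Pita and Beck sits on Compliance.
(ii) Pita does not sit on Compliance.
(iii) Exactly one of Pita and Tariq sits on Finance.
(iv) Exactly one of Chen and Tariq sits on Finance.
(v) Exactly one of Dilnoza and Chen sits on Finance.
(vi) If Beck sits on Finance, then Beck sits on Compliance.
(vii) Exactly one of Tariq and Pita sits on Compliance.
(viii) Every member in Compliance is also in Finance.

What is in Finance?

Finance = {Beck, Dilnoza, Tariq}

From (ii): Pita ∉ Compliance.
(i) (exactly one): Beck ∈ Compliance.
(vii) (exactly one): Tariq ∈ Compliance.
(viii) with Tariq ∈ Compliance: Tariq ∈ Finance.
(viii) with Beck ∈ Compliance: Beck ∈ Finance.
(iii) (exactly one): Pita ∉ Finance.
(iv) (exactly one): Chen ∉ Finance.
(v) (exactly one): Dilnoza ∈ Finance.
(viii) contrapositive: Chen ∉ Compliance.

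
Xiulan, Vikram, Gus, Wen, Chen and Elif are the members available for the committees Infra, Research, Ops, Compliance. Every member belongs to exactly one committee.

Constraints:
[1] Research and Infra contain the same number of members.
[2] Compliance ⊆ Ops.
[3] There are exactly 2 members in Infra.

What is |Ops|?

2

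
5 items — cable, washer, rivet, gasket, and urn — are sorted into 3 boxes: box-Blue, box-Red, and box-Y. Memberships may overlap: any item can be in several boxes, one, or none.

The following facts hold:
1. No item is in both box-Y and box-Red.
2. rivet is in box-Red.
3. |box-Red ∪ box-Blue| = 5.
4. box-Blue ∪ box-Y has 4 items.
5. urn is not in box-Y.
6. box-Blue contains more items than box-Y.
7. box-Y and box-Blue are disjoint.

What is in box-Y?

box-Y = {}

From (2): rivet ∈ box-Red.
From (5): urn ∉ box-Y.
(1) (disjoint): rivet ∉ box-Y.
Suppose cable ∈ box-Y: no assignment then satisfies all the clues, so cable ∉ box-Y.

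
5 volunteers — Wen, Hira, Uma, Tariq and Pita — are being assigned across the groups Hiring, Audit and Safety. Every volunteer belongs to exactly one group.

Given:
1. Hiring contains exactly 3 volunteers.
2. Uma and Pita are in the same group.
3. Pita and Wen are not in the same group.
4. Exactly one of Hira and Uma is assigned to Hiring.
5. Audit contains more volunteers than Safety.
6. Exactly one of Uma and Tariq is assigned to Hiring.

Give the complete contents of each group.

Hiring = {Hira, Tariq, Wen}; Audit = {Pita, Uma}; Safety = {}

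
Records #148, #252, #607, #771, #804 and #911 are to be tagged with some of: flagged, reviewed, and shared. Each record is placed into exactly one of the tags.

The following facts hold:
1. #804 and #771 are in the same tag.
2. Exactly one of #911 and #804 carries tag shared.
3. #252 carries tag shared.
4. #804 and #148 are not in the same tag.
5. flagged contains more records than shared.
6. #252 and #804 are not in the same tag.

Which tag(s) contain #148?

#148: reviewed

From (3): #252 ∈ shared.
(6): #804 ∉ shared.
(1): #771 matches #804: #771 ∉ shared.
(2) (exactly one): #911 ∈ shared.
Suppose #148 ∈ flagged: no assignment then satisfies all the clues, so #148 ∉ flagged.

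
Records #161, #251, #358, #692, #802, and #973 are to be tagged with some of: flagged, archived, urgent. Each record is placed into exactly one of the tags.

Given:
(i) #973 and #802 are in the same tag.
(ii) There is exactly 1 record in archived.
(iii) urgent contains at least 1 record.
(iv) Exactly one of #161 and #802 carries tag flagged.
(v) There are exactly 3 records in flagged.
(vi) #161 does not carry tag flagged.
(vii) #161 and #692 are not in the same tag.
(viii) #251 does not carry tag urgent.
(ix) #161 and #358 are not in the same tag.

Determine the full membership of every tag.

flagged = {#251, #802, #973}; archived = {#161}; urgent = {#358, #692}

From (vi): #161 ∉ flagged.
From (viii): #251 ∉ urgent.
(iv) (exactly one): #802 ∈ flagged.
(i): #973 matches #802: #973 ∈ flagged.
Suppose #161 ∉ archived: no assignment then satisfies all the clues, so #161 ∈ archived.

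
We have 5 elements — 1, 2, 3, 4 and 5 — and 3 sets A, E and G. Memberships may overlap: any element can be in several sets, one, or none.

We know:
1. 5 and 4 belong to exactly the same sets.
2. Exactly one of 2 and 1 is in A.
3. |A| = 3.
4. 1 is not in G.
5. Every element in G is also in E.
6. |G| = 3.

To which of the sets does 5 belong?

5: A, E, G

From (4): 1 ∉ G.
Suppose 5 ∉ A: no assignment then satisfies all the clues, so 5 ∈ A.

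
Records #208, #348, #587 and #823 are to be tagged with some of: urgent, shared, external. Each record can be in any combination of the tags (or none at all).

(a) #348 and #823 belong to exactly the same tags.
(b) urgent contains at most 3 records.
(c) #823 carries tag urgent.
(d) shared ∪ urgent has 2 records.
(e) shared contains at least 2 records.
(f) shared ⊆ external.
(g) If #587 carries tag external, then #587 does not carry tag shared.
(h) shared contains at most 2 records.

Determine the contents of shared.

shared = {#348, #823}

From (c): #823 ∈ urgent.
(a): #348 matches #823: #348 ∈ urgent.
Suppose #208 ∈ shared: no assignment then satisfies all the clues, so #208 ∉ shared.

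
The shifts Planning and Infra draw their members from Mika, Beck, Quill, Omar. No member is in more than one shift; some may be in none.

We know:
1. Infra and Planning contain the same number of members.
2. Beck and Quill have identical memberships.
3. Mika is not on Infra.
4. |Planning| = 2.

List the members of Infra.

Infra = {Beck, Quill}

From (3): Mika ∉ Infra.
Suppose Beck ∉ Infra: no assignment then satisfies all the clues, so Beck ∈ Infra.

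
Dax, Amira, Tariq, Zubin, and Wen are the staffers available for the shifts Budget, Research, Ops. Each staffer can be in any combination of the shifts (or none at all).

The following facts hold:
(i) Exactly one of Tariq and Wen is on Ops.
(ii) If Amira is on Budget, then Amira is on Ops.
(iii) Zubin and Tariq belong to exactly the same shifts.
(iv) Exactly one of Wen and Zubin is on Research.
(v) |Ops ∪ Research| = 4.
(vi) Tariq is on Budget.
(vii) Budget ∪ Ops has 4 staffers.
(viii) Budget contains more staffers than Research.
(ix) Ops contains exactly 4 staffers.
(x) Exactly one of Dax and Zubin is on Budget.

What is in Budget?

Budget = {Amira, Tariq, Zubin}

From (vi): Tariq ∈ Budget.
(iii): Zubin matches Tariq: Zubin ∈ Budget.
(x) (exactly one): Dax ∉ Budget.
Suppose Amira ∉ Budget: no assignment then satisfies all the clues, so Amira ∈ Budget.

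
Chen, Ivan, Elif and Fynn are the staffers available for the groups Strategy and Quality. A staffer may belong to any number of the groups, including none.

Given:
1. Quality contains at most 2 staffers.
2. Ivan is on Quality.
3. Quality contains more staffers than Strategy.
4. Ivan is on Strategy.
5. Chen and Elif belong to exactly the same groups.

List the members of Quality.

Quality = {Fynn, Ivan}

From (2): Ivan ∈ Quality.
From (4): Ivan ∈ Strategy.
Suppose Chen ∈ Quality: no assignment then satisfies all the clues, so Chen ∉ Quality.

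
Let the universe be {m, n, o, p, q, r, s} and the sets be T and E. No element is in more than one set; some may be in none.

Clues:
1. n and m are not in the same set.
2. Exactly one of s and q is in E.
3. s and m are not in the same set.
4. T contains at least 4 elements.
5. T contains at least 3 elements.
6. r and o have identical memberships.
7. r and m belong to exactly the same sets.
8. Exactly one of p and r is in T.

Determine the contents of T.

T = {m, o, q, r}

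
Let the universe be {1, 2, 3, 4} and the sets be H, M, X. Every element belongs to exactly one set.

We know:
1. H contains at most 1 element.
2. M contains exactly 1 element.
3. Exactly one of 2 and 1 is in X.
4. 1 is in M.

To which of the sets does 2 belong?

2: X

From (4): 1 ∈ M.
(2): M already has 1, so the rest are out.
(3) (exactly one): 2 ∈ X.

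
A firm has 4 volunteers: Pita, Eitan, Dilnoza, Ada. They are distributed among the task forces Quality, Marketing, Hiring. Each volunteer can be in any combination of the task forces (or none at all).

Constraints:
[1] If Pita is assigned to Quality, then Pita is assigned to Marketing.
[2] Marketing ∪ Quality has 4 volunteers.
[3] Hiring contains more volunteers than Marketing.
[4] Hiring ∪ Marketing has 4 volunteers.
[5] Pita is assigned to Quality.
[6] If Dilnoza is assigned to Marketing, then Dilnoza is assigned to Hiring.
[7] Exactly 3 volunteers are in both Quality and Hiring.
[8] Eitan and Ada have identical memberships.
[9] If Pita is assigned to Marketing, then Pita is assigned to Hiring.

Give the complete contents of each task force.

From (5): Pita ∈ Quality.
(1): Pita ∈ Marketing.
(9): Pita ∈ Hiring.
Suppose Eitan ∉ Quality: no assignment then satisfies all the clues, so Eitan ∈ Quality.

Quality = {Ada, Eitan, Pita}; Marketing = {Dilnoza, Pita}; Hiring = {Ada, Dilnoza, Eitan, Pita}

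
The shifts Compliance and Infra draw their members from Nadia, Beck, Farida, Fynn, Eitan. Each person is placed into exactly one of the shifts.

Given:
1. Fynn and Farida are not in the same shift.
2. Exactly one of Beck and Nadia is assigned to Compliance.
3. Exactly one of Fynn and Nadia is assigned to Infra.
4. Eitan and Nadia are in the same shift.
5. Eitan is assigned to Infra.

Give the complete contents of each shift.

From (5): Eitan ∈ Infra.
(4): Nadia matches Eitan: Nadia ∉ Compliance.
(4): Nadia matches Eitan: Nadia ∈ Infra.
(2) (exactly one): Beck ∈ Compliance.
(3) (exactly one): Fynn ∉ Infra.
Only one shift left: Fynn ∈ Compliance.
(1): Farida ∉ Compliance.
Only one shift left: Farida ∈ Infra.

Compliance = {Beck, Fynn}; Infra = {Eitan, Farida, Nadia}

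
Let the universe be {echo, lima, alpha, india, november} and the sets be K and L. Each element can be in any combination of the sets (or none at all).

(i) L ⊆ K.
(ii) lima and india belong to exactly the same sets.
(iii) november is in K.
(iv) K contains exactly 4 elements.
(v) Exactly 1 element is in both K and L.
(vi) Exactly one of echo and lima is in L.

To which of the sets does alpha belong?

alpha: none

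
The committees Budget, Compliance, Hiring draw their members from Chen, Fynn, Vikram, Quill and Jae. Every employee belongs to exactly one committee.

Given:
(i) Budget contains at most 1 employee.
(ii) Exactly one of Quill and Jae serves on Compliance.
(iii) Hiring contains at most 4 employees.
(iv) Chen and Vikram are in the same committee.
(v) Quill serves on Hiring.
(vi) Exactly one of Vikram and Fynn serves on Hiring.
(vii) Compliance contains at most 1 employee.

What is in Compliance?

Compliance = {Jae}

From (v): Quill ∈ Hiring.
(ii) (exactly one): Jae ∈ Compliance.
(vii): Compliance already has 1, so the rest are out.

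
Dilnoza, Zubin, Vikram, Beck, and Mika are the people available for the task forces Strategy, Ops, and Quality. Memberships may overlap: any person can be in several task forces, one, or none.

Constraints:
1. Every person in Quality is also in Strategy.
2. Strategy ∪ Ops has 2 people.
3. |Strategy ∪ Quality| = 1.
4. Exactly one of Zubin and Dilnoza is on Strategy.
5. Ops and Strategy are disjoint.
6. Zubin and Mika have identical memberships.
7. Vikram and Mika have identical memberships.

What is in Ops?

Ops = {Beck}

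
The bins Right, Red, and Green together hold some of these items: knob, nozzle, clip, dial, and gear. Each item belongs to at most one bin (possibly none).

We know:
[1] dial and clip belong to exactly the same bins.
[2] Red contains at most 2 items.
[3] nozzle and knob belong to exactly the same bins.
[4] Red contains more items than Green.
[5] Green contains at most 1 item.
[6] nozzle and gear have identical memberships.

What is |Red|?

2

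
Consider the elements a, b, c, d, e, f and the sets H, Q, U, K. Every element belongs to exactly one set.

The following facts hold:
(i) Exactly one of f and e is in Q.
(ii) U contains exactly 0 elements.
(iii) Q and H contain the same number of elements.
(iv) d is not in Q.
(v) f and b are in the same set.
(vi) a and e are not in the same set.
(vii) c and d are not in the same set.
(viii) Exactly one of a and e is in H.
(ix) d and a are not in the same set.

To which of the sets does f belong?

f: Q

From (iv): d ∉ Q.
(ii): U already has 0, so the rest are out.
Suppose f ∈ H: no assignment then satisfies all the clues, so f ∉ H.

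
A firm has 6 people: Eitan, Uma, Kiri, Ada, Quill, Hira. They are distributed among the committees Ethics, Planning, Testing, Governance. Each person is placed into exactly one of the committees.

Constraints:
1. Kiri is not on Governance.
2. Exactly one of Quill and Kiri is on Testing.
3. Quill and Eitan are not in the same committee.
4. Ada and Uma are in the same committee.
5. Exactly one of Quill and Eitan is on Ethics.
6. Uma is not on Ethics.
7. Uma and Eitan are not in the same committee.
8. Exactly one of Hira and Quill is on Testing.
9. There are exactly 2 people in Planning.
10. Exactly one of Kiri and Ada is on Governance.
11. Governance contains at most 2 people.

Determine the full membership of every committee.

Ethics = {Eitan}; Planning = {Hira, Kiri}; Testing = {Quill}; Governance = {Ada, Uma}

From (1): Kiri ∉ Governance.
From (6): Uma ∉ Ethics.
(4): Ada matches Uma: Ada ∉ Ethics.
(10) (exactly one): Ada ∈ Governance.
(4): Uma matches Ada: Uma ∉ Planning.
(4): Uma matches Ada: Uma ∉ Testing.
(4): Uma matches Ada: Uma ∈ Governance.
(7): Eitan ∉ Governance.
(11): Governance already has 2, so the rest are out.
Suppose Eitan ∉ Ethics: no assignment then satisfies all the clues, so Eitan ∈ Ethics.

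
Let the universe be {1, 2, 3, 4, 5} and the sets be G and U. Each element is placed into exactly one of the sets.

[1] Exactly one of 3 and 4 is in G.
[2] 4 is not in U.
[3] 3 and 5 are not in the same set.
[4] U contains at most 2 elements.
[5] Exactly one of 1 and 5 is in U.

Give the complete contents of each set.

From (2): 4 ∉ U.
Only one set left: 4 ∈ G.
(1) (exactly one): 3 ∉ G.
Only one set left: 3 ∈ U.
(3): 5 ∉ U.
(5) (exactly one): 1 ∈ U.
Only one set left: 5 ∈ G.
(4): U already has 2, so the rest are out.
Only one set left: 2 ∈ G.

G = {2, 4, 5}; U = {1, 3}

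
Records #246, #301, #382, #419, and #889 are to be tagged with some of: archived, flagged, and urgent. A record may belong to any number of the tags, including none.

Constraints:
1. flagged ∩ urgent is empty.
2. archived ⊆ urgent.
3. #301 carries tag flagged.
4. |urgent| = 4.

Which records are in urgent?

urgent = {#246, #382, #419, #889}

From (3): #301 ∈ flagged.
(1) (disjoint): #301 ∉ urgent.
(2) contrapositive: #301 ∉ archived.
(4): only 4 candidates remain for urgent, so all are in.
(1) (disjoint): #246 ∉ flagged.
(1) (disjoint): #382 ∉ flagged.
(1) (disjoint): #419 ∉ flagged.
(1) (disjoint): #889 ∉ flagged.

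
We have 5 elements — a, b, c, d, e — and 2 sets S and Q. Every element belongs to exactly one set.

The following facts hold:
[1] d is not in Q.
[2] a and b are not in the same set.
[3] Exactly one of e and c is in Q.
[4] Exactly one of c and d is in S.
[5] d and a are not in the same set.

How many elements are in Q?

2

From (1): d ∉ Q.
Only one set left: d ∈ S.
(4) (exactly one): c ∉ S.
(5): a ∉ S.
Only one set left: a ∈ Q.
Only one set left: c ∈ Q.
(2): b ∉ Q.
(3) (exactly one): e ∉ Q.
Only one set left: b ∈ S.
Only one set left: e ∈ S.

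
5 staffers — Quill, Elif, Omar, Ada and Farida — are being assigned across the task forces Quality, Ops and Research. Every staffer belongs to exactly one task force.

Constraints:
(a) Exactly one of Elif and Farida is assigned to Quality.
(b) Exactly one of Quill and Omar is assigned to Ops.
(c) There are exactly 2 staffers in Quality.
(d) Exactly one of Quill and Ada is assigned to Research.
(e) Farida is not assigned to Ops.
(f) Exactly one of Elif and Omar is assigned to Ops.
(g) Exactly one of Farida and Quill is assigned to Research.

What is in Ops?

Ops = {Omar}

From (e): Farida ∉ Ops.
Suppose Quill ∈ Ops: no assignment then satisfies all the clues, so Quill ∉ Ops.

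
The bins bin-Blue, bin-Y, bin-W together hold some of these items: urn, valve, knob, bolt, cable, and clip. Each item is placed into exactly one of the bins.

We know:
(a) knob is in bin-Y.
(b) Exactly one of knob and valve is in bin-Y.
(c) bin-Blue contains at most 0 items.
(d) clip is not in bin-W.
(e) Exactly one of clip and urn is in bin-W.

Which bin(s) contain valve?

From (a): knob ∈ bin-Y.
From (d): clip ∉ bin-W.
(b) (exactly one): valve ∉ bin-Y.
(c): bin-Blue already has 0, so the rest are out.
(e) (exactly one): urn ∈ bin-W.
Only one bin left: valve ∈ bin-W.
Only one bin left: clip ∈ bin-Y.

valve: bin-W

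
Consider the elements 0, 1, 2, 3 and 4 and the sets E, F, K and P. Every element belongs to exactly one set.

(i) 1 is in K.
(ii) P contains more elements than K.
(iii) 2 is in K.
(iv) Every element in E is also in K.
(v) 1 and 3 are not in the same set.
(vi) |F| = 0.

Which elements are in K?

K = {1, 2}

From (i): 1 ∈ K.
From (iii): 2 ∈ K.
(v): 3 ∉ K.
(vi): F already has 0, so the rest are out.
(iv) contrapositive: 3 ∉ E.
Only one set left: 3 ∈ P.
Suppose 0 ∈ K: no assignment then satisfies all the clues, so 0 ∉ K.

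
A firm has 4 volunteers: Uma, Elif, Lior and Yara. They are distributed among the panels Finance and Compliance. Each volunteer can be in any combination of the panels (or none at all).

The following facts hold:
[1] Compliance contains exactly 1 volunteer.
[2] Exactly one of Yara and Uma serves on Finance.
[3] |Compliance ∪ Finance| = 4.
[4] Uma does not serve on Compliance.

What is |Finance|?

3

From (4): Uma ∉ Compliance.
Suppose Uma ∉ Finance: no assignment then satisfies all the clues, so Uma ∈ Finance.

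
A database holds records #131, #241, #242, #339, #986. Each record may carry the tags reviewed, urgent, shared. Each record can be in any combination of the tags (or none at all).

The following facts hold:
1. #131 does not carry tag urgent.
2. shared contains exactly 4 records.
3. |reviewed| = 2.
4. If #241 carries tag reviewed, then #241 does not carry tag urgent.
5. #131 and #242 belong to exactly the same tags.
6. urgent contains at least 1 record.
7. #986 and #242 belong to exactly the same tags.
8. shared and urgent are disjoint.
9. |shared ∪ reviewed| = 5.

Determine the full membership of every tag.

From (1): #131 ∉ urgent.
(5): #242 matches #131: #242 ∉ urgent.
(7): #986 matches #242: #986 ∉ urgent.
Suppose #131 ∈ reviewed: no assignment then satisfies all the clues, so #131 ∉ reviewed.

reviewed = {#241, #339}; urgent = {#339}; shared = {#131, #241, #242, #986}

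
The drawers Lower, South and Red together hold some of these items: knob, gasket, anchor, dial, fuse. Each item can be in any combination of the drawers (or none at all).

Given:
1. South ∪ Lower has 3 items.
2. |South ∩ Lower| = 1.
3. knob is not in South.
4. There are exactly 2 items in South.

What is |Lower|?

2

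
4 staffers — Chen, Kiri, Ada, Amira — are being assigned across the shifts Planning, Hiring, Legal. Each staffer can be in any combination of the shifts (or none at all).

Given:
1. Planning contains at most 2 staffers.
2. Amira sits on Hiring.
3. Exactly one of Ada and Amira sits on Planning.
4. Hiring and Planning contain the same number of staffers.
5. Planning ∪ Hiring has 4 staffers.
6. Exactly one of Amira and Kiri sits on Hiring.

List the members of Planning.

Planning = {Ada, Kiri}

From (2): Amira ∈ Hiring.
(6) (exactly one): Kiri ∉ Hiring.
Suppose Chen ∈ Planning: no assignment then satisfies all the clues, so Chen ∉ Planning.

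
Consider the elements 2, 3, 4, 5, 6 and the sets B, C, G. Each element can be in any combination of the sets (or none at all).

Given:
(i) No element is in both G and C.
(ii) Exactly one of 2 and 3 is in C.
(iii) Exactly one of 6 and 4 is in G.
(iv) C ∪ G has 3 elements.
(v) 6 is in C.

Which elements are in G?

G = {4}

From (v): 6 ∈ C.
(i) (disjoint): 6 ∉ G.
(iii) (exactly one): 4 ∈ G.
(i) (disjoint): 4 ∉ C.
Suppose 2 ∈ G: no assignment then satisfies all the clues, so 2 ∉ G.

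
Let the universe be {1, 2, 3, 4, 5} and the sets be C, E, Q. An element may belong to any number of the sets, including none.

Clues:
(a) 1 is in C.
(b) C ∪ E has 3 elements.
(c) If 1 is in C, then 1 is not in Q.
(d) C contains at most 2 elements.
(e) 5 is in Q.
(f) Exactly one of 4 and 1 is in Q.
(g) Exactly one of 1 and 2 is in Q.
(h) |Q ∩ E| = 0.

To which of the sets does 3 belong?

3: E

From (a): 1 ∈ C.
From (e): 5 ∈ Q.
(c): 1 ∉ Q.
(f) (exactly one): 4 ∈ Q.
(g) (exactly one): 2 ∈ Q.
Suppose 3 ∈ C: no assignment then satisfies all the clues, so 3 ∉ C.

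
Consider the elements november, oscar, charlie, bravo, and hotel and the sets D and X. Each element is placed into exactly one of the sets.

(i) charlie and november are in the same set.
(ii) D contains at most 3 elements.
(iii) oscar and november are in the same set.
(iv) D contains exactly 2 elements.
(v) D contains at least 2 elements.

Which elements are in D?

D = {bravo, hotel}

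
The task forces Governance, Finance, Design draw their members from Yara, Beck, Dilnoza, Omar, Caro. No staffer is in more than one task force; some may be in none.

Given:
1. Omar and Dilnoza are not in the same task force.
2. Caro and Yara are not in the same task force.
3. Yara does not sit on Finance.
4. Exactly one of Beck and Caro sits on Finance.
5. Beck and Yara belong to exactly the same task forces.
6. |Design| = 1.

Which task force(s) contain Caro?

Caro: Finance

From (3): Yara ∉ Finance.
(5): Beck matches Yara: Beck ∉ Finance.
(4) (exactly one): Caro ∈ Finance.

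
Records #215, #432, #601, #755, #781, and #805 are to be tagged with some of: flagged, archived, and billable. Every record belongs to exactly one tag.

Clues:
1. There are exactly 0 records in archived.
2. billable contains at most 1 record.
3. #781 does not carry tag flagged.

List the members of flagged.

flagged = {#215, #432, #601, #755, #805}

From (3): #781 ∉ flagged.
(1): archived already has 0, so the rest are out.
Only one tag left: #781 ∈ billable.
(2): billable already has 1, so the rest are out.
Only one tag left: #215 ∈ flagged.
Only one tag left: #432 ∈ flagged.
Only one tag left: #601 ∈ flagged.
Only one tag left: #755 ∈ flagged.
Only one tag left: #805 ∈ flagged.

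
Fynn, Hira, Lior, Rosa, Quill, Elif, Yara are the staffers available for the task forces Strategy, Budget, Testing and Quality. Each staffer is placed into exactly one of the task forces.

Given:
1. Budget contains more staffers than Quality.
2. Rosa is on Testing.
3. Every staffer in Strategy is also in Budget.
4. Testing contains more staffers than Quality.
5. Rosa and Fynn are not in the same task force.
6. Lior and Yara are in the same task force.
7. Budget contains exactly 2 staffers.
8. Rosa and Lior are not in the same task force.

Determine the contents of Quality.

Quality = {Fynn}

From (2): Rosa ∈ Testing.
(5): Fynn ∉ Testing.
(8): Lior ∉ Testing.
(6): Yara matches Lior: Yara ∉ Testing.
Suppose Fynn ∉ Quality: no assignment then satisfies all the clues, so Fynn ∈ Quality.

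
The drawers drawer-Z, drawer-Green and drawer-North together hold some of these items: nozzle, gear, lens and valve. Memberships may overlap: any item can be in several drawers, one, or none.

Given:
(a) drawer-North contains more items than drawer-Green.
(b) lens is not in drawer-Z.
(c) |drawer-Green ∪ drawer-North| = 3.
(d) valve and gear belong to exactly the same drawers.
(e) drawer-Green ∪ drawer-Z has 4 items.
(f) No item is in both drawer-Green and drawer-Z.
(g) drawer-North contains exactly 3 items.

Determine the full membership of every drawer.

drawer-Z = {gear, nozzle, valve}; drawer-Green = {lens}; drawer-North = {gear, lens, valve}

From (b): lens ∉ drawer-Z.
Suppose nozzle ∉ drawer-Z: no assignment then satisfies all the clues, so nozzle ∈ drawer-Z.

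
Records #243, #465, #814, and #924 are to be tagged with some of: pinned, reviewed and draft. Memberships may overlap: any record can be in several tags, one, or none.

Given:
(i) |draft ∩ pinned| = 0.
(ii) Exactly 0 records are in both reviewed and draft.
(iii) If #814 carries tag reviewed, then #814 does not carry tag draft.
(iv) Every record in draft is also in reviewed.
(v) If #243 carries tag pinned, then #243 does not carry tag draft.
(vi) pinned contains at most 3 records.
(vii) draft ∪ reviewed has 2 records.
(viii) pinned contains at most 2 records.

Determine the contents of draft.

draft = {}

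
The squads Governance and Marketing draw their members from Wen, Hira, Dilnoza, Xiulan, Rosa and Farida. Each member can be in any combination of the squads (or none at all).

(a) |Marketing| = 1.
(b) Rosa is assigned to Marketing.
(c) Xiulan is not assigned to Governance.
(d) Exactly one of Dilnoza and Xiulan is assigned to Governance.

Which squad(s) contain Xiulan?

From (b): Rosa ∈ Marketing.
From (c): Xiulan ∉ Governance.
(a): Marketing already has 1, so the rest are out.
(d) (exactly one): Dilnoza ∈ Governance.

Xiulan: none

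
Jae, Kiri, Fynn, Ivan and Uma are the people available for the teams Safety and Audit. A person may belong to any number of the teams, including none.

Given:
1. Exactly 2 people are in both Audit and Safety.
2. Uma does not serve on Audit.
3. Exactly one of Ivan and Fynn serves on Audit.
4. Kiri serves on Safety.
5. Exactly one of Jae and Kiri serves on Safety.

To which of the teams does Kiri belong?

From (2): Uma ∉ Audit.
From (4): Kiri ∈ Safety.
(5) (exactly one): Jae ∉ Safety.
Suppose Kiri ∉ Audit: no assignment then satisfies all the clues, so Kiri ∈ Audit.

Kiri: Audit, Safety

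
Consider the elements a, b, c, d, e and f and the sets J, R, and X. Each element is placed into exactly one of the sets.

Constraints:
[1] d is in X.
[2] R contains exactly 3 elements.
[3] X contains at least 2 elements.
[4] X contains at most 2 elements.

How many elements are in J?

1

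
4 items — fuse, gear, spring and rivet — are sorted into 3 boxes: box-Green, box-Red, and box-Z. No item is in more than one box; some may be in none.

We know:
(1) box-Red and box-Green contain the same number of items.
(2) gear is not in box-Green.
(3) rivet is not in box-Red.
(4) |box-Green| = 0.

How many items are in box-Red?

0

From (2): gear ∉ box-Green.
From (3): rivet ∉ box-Red.
(4): box-Green already has 0, so the rest are out.
Suppose fuse ∈ box-Red: no assignment then satisfies all the clues, so fuse ∉ box-Red.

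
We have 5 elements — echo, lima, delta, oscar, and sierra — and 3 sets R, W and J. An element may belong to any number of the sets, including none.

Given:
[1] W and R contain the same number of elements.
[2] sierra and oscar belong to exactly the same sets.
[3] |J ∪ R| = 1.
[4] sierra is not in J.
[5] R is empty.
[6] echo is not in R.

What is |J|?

1

From (4): sierra ∉ J.
From (6): echo ∉ R.
(2): oscar matches sierra: oscar ∉ J.
(5): R already has 0, so the rest are out.
Suppose echo ∈ W: no assignment then satisfies all the clues, so echo ∉ W.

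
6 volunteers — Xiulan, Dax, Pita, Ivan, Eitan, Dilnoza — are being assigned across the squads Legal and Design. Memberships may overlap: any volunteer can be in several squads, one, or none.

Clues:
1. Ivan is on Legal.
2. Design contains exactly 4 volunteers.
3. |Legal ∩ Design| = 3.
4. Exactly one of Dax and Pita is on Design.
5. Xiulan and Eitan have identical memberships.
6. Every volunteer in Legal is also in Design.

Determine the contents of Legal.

Legal = {Eitan, Ivan, Xiulan}

From (1): Ivan ∈ Legal.
(6) with Ivan ∈ Legal: Ivan ∈ Design.
Suppose Xiulan ∉ Legal: no assignment then satisfies all the clues, so Xiulan ∈ Legal.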